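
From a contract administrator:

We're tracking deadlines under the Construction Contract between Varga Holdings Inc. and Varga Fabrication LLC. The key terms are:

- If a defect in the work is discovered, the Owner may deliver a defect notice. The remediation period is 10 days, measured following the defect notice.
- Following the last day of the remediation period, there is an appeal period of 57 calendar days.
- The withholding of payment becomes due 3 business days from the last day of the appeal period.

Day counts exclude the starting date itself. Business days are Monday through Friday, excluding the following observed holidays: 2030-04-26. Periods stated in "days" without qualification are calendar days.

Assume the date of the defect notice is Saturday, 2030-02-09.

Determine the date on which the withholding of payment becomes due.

2030-04-22

The last day of the remediation period: 10 calendar days after 2030-02-09 is 2030-02-19.
The last day of the appeal period: 57 calendar days after 2030-02-19 is 2030-04-17.
From Wednesday, 2030-04-17, 3 business days (Apr 18, Apr 19, Apr 22, skipping weekends) brings us to Monday, 2030-04-22, which is the date on which the withholding of payment becomes due.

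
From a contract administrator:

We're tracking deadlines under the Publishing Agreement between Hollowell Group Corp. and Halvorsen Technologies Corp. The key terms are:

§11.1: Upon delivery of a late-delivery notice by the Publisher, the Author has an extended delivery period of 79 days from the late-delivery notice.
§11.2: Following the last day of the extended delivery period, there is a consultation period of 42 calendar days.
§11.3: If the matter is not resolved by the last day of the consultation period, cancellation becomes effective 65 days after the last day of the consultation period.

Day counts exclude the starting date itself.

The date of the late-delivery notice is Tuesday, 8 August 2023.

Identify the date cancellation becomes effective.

10 February 2024

Adding 79 calendar days to 8 August 2023 gives 26 October 2023, which is the last day of the extended delivery period.
The last day of the consultation period: 42 calendar days after 26 October 2023 is 7 December 2023.
The date cancellation becomes effective: 7 December 2023 + 65 days = 10 February 2024.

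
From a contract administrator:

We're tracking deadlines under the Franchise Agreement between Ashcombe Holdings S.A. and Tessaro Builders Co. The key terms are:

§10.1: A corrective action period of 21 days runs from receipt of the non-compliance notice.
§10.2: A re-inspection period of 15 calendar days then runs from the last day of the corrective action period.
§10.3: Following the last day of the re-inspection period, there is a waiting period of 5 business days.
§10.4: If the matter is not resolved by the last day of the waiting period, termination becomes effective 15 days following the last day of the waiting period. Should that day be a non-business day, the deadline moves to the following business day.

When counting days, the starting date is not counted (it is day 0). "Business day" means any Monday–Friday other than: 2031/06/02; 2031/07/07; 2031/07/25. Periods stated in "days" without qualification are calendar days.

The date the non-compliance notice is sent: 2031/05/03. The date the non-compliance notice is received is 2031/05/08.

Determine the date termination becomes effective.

The last day of the corrective action period: 2031/05/08 + 21 days = 2031/05/29.
The last day of the re-inspection period: 15 calendar days after 2031/05/29 is 2031/06/13.
The last day of the waiting period: counting 5 business days from Friday, 2031/06/13 (Jun 16, Jun 17, Jun 18, Jun 19, Jun 20, skipping weekends) reaches Friday, 2031/06/20.
The date termination becomes effective: 2031/06/20 + 15 days = 2031/07/05. That falls on a Saturday, so it rolls to the next business day, Tuesday, 2031/07/08.

2031/07/08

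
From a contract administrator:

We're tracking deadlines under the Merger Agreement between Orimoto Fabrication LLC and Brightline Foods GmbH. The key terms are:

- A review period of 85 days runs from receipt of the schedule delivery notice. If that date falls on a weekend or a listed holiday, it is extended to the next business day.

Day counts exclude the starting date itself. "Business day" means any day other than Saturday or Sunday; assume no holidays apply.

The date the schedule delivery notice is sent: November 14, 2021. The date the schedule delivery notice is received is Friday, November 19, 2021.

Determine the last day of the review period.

The last day of the review period: 85 calendar days after November 19, 2021 is February 12, 2022. That falls on a Saturday, so it rolls to the next business day, Monday, February 14, 2022.

February 14, 2022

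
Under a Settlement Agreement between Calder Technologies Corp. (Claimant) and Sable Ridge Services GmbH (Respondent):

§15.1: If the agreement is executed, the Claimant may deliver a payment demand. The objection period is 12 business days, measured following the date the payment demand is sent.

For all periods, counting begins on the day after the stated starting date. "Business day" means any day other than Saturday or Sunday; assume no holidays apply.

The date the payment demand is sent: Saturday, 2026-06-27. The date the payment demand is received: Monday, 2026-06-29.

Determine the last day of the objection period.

2026-07-14

From Saturday, 2026-06-27, 12 business days (Jun 29, Jun 30, Jul 1, Jul 2, …, Jul 10, Jul 13, Jul 14, skipping weekends) brings us to Tuesday, 2026-07-14, which is the last day of the objection period.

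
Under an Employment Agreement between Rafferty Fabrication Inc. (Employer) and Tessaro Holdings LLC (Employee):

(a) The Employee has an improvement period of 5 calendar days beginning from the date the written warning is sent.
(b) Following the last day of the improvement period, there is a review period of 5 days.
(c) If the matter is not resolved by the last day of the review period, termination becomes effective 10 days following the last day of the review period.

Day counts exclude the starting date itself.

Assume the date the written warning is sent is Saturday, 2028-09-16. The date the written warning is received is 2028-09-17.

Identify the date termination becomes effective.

2028-10-06

The last day of the improvement period: 5 calendar days after 2028-09-16 is 2028-09-21.
The last day of the review period: 2028-09-21 + 5 days = 2028-09-26.
Adding 10 calendar days to 2028-09-26 gives 2028-10-06, which is the date termination becomes effective.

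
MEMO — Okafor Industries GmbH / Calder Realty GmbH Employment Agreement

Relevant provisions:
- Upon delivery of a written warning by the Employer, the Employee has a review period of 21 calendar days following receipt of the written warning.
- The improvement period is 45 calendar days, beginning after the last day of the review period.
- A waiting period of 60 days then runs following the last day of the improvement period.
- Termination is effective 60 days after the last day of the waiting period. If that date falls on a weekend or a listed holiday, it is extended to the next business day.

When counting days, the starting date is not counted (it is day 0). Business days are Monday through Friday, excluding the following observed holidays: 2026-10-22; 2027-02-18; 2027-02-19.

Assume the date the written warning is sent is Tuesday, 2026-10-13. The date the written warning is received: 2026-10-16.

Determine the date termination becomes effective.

Adding 21 calendar days to 2026-10-16 gives 2026-11-06, which is the last day of the review period.
Adding 45 calendar days to 2026-11-06 gives 2026-12-21, which is the last day of the improvement period.
The last day of the waiting period: 60 calendar days after 2026-12-21 is 2027-02-19.
Adding 60 calendar days to 2027-02-19 gives 2027-04-20, which is the date termination becomes effective. 2027-04-20 is a Tuesday and is not a listed holiday, so no roll-forward applies.

2027-04-20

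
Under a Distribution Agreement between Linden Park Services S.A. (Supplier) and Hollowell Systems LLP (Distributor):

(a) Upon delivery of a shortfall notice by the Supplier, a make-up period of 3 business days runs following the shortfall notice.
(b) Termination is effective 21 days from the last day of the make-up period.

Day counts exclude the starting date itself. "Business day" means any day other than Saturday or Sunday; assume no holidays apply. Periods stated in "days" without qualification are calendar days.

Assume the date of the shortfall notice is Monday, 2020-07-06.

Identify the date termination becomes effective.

2020-07-30

The last day of the make-up period: counting 3 business days from Monday, 2020-07-06 (Jul 7, Jul 8, Jul 9, skipping weekends) reaches Thursday, 2020-07-09.
Adding 21 calendar days to 2020-07-09 gives 2020-07-30, which is the date termination becomes effective.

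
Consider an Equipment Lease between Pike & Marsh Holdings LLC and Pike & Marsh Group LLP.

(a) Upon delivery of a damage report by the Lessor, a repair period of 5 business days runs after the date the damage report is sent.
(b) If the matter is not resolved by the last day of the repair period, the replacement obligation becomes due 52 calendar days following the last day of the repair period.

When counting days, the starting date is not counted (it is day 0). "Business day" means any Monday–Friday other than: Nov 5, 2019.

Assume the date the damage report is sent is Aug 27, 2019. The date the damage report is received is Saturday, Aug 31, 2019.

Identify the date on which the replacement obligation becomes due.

From Tuesday, Aug 27, 2019, 5 business days (Aug 28, Aug 29, Aug 30, Sep 2, Sep 3, skipping weekends) brings us to Tuesday, Sep 3, 2019, which is the last day of the repair period.
The date on which the replacement obligation becomes due: Sep 3, 2019 + 52 days = Oct 25, 2019.

Oct 25, 2019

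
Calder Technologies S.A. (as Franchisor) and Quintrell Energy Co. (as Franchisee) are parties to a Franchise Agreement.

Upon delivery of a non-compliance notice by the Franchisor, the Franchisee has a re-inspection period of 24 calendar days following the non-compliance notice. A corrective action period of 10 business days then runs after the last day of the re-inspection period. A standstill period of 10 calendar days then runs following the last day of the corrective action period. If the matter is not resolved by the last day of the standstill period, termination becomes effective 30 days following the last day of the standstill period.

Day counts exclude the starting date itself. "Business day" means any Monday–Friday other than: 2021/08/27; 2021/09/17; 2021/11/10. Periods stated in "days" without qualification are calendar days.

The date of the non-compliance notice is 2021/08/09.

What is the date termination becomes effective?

2021/10/26

The last day of the re-inspection period: 2021/08/09 + 24 days = 2021/09/02.
From Thursday, 2021/09/02, 10 business days (Sep 3, Sep 6, Sep 7, Sep 8, Sep 9, Sep 10, Sep 13, Sep 14, Sep 15, Sep 16, skipping weekends) brings us to Thursday, 2021/09/16, which is the last day of the corrective action period.
The last day of the standstill period: 10 calendar days after 2021/09/16 is 2021/09/26.
The date termination becomes effective: 30 calendar days after 2021/09/26 is 2021/10/26.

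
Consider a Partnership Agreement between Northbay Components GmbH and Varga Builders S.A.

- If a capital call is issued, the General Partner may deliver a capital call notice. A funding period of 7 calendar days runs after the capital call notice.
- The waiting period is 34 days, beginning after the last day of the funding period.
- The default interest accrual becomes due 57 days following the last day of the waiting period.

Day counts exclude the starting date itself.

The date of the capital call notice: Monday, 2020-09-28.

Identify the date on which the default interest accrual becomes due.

2021-01-04

Adding 7 calendar days to 2020-09-28 gives 2020-10-05, which is the last day of the funding period.
The last day of the waiting period: 34 calendar days after 2020-10-05 is 2020-11-08.
Adding 57 calendar days to 2020-11-08 gives 2021-01-04, which is the date on which the default interest accrual becomes due.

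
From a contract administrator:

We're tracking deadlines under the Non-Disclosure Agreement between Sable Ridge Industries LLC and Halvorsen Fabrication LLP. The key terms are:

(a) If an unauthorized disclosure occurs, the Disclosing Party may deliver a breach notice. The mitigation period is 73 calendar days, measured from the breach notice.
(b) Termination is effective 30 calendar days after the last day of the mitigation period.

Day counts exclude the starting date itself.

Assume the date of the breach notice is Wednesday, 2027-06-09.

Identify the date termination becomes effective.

2027-09-20

Adding 73 calendar days to 2027-06-09 gives 2027-08-21, which is the last day of the mitigation period.
Adding 30 calendar days to 2027-08-21 gives 2027-09-20, which is the date termination becomes effective.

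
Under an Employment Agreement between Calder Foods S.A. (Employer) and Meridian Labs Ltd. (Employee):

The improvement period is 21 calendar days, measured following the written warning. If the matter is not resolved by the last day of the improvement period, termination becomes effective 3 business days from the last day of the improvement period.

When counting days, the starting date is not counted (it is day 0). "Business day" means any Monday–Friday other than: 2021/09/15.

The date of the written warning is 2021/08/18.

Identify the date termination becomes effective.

2021/09/13

The last day of the improvement period: 2021/08/18 + 21 days = 2021/09/08.
From Wednesday, 2021/09/08, 3 business days (Sep 9, Sep 10, Sep 13, skipping weekends) brings us to Monday, 2021/09/13, which is the date termination becomes effective.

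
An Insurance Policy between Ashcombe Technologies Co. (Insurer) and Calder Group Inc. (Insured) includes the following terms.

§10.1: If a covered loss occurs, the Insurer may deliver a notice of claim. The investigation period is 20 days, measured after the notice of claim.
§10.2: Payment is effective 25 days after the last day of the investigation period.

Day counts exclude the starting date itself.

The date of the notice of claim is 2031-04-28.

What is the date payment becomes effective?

2031-06-12

The last day of the investigation period: 2031-04-28 + 20 days = 2031-05-18.
Adding 25 calendar days to 2031-05-18 gives 2031-06-12, which is the date payment becomes effective.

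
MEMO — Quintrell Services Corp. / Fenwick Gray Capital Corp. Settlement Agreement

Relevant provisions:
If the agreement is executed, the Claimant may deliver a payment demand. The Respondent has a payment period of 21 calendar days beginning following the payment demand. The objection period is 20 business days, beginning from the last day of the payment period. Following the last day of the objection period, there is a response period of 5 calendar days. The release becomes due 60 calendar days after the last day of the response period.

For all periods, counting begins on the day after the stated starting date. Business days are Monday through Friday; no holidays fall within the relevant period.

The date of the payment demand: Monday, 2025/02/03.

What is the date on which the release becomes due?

The last day of the payment period: 2025/02/03 + 21 days = 2025/02/24.
From Monday, 2025/02/24, 20 business days (Feb 25, Feb 26, Feb 27, Feb 28, …, Mar 20, Mar 21, Mar 24, skipping weekends) brings us to Monday, 2025/03/24, which is the last day of the objection period.
Adding 5 calendar days to 2025/03/24 gives 2025/03/29, which is the last day of the response period.
The date on which the release becomes due: 60 calendar days after 2025/03/29 is 2025/05/28.

2025/05/28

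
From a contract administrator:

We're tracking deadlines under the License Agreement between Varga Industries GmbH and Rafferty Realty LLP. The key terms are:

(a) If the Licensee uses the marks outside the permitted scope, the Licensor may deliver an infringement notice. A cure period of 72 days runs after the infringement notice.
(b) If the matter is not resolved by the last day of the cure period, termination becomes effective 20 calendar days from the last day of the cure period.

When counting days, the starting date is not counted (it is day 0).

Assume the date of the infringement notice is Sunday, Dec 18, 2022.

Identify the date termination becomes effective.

The last day of the cure period: 72 calendar days after Dec 18, 2022 is Feb 28, 2023.
The date termination becomes effective: 20 calendar days after Feb 28, 2023 is Mar 20, 2023.

Mar 20, 2023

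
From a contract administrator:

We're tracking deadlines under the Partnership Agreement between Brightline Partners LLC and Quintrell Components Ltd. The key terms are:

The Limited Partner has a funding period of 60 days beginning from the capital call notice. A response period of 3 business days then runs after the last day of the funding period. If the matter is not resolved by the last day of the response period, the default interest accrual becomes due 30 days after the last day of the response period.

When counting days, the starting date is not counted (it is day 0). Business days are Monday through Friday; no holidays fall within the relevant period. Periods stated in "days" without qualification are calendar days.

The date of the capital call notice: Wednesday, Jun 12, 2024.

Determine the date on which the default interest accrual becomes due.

The last day of the funding period: Jun 12, 2024 + 60 days = Aug 11, 2024.
The last day of the response period: counting 3 business days from Sunday, Aug 11, 2024 (Aug 12, Aug 13, Aug 14, skipping weekends) reaches Wednesday, Aug 14, 2024.
Adding 30 calendar days to Aug 14, 2024 gives Sep 13, 2024, which is the date on which the default interest accrual becomes due.

Sep 13, 2024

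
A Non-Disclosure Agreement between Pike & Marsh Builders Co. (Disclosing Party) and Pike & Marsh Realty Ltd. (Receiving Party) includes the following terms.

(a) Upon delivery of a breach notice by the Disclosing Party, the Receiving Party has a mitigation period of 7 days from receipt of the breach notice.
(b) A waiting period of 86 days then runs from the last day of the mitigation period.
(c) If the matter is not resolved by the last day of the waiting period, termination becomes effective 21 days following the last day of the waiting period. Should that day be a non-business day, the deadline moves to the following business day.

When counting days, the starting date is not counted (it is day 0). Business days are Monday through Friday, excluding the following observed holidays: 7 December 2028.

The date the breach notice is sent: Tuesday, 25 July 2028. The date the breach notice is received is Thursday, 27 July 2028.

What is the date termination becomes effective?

The last day of the mitigation period: 27 July 2028 + 7 days = 3 August 2028.
The last day of the waiting period: 86 calendar days after 3 August 2028 is 28 October 2028.
The date termination becomes effective: 28 October 2028 + 21 days = 18 November 2028. That falls on a Saturday, so it rolls to the next business day, Monday, 20 November 2028.

20 November 2028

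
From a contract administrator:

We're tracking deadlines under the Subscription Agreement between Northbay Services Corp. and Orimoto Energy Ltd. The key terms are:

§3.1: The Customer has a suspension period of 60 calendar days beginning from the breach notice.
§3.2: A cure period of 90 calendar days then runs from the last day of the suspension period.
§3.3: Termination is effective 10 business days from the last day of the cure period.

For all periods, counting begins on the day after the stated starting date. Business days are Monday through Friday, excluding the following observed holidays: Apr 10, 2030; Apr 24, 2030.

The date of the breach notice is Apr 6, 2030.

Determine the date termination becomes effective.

Sep 17, 2030

Adding 60 calendar days to Apr 6, 2030 gives Jun 5, 2030, which is the last day of the suspension period.
Adding 90 calendar days to Jun 5, 2030 gives Sep 3, 2030, which is the last day of the cure period.
The date termination becomes effective: counting 10 business days from Tuesday, Sep 3, 2030 (Sep 4, Sep 5, Sep 6, Sep 9, Sep 10, Sep 11, Sep 12, Sep 13, Sep 16, Sep 17, skipping weekends) reaches Tuesday, Sep 17, 2030.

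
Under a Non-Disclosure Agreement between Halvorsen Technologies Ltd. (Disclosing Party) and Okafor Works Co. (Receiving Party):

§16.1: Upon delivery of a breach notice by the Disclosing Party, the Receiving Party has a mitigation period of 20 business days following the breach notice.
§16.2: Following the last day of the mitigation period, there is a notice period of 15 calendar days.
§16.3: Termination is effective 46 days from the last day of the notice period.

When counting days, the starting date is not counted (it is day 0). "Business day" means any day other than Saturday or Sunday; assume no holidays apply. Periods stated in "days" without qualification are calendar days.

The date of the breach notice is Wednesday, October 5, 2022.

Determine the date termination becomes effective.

The last day of the mitigation period: 20 business days after Wednesday, October 5, 2022, skipping weekends — Oct 6, Oct 7, Oct 10, Oct 11, …, Oct 31, Nov 1, Nov 2 — lands on Wednesday, November 2, 2022.
Adding 15 calendar days to November 2, 2022 gives November 17, 2022, which is the last day of the notice period.
Adding 46 calendar days to November 17, 2022 gives January 2, 2023, which is the date termination becomes effective.

January 2, 2023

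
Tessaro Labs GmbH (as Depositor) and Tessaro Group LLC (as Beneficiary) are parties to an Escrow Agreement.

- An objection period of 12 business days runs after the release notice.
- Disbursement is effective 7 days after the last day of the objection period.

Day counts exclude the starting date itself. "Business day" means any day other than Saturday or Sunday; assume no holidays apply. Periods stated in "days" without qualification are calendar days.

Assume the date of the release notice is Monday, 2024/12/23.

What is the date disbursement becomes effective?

2025/01/15

The last day of the objection period: counting 12 business days from Monday, 2024/12/23 (Dec 24, Dec 25, Dec 26, Dec 27, …, Jan 6, Jan 7, Jan 8, skipping weekends) reaches Wednesday, 2025/01/08.
The date disbursement becomes effective: 7 calendar days after 2025/01/08 is 2025/01/15.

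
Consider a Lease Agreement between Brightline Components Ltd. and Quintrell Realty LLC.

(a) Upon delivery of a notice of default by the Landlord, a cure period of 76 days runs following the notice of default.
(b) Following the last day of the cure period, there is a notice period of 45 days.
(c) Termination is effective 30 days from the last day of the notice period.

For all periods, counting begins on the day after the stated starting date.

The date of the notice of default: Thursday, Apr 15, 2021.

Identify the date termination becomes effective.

Adding 76 calendar days to Apr 15, 2021 gives Jun 30, 2021, which is the last day of the cure period.
The last day of the notice period: Jun 30, 2021 + 45 days = Aug 14, 2021.
Adding 30 calendar days to Aug 14, 2021 gives Sep 13, 2021, which is the date termination becomes effective.

Sep 13, 2021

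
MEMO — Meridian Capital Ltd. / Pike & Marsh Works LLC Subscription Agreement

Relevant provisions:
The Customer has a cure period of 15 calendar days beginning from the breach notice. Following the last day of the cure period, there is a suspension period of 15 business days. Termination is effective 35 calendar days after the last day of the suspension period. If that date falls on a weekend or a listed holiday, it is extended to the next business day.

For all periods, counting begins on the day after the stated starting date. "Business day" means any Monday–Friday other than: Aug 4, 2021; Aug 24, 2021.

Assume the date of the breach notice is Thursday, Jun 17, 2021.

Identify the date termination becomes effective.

Aug 27, 2021

The last day of the cure period: Jun 17, 2021 + 15 days = Jul 2, 2021.
From Friday, Jul 2, 2021, 15 business days (Jul 5, Jul 6, Jul 7, Jul 8, …, Jul 21, Jul 22, Jul 23, skipping weekends) brings us to Friday, Jul 23, 2021, which is the last day of the suspension period.
The date termination becomes effective: 35 calendar days after Jul 23, 2021 is Aug 27, 2021. Aug 27, 2021 is a Friday and is not a listed holiday, so no roll-forward applies.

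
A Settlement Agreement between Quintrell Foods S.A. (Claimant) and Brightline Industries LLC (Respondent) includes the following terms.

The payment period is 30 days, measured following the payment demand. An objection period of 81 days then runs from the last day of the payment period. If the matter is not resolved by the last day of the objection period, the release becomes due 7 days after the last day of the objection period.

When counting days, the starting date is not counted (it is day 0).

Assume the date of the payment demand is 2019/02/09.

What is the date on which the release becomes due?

2019/06/07

Adding 30 calendar days to 2019/02/09 gives 2019/03/11, which is the last day of the payment period.
Adding 81 calendar days to 2019/03/11 gives 2019/05/31, which is the last day of the objection period.
Adding 7 calendar days to 2019/05/31 gives 2019/06/07, which is the date on which the release becomes due.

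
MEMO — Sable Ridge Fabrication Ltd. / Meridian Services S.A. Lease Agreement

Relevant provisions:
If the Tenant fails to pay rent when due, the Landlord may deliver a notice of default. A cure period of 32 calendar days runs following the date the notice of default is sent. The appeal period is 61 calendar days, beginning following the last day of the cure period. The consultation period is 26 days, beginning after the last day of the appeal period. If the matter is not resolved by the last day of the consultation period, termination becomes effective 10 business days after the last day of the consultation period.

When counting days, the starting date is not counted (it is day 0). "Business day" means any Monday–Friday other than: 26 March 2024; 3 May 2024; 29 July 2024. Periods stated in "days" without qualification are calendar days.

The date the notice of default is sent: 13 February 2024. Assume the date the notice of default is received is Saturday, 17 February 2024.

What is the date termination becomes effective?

25 June 2024

Adding 32 calendar days to 13 February 2024 gives 16 March 2024, which is the last day of the cure period.
The last day of the appeal period: 61 calendar days after 16 March 2024 is 16 May 2024.
The last day of the consultation period: 16 May 2024 + 26 days = 11 June 2024.
The date termination becomes effective: counting 10 business days from Tuesday, 11 June 2024 (Jun 12, Jun 13, Jun 14, Jun 17, Jun 18, Jun 19, Jun 20, Jun 21, Jun 24, Jun 25, skipping weekends) reaches Tuesday, 25 June 2024.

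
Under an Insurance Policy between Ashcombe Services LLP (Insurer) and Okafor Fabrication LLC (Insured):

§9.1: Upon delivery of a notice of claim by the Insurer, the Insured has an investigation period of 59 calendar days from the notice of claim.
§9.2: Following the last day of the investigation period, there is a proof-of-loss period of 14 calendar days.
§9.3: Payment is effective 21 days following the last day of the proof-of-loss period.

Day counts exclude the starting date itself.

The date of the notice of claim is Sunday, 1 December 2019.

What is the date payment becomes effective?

The last day of the investigation period: 59 calendar days after 1 December 2019 is 29 January 2020.
The last day of the proof-of-loss period: 29 January 2020 + 14 days = 12 February 2020.
The date payment becomes effective: 21 calendar days after 12 February 2020 is 4 March 2020.

4 March 2020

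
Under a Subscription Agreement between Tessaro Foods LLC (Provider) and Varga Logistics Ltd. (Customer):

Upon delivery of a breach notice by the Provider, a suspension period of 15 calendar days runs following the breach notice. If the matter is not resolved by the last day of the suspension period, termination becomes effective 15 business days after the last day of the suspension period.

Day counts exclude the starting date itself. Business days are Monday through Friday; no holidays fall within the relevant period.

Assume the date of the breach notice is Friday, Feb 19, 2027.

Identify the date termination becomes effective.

Adding 15 calendar days to Feb 19, 2027 gives Mar 6, 2027, which is the last day of the suspension period.
From Saturday, Mar 6, 2027, 15 business days (Mar 8, Mar 9, Mar 10, Mar 11, …, Mar 24, Mar 25, Mar 26, skipping weekends) brings us to Friday, Mar 26, 2027, which is the date termination becomes effective.

Mar 26, 2027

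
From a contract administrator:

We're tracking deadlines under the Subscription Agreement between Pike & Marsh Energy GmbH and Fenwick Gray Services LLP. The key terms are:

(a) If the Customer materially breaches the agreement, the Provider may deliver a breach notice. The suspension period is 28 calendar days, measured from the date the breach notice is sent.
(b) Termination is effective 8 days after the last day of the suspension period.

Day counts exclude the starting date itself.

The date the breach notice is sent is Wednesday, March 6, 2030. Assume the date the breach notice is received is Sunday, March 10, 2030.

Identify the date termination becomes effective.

April 11, 2030

The last day of the suspension period: March 6, 2030 + 28 days = April 3, 2030.
The date termination becomes effective: April 3, 2030 + 8 days = April 11, 2030.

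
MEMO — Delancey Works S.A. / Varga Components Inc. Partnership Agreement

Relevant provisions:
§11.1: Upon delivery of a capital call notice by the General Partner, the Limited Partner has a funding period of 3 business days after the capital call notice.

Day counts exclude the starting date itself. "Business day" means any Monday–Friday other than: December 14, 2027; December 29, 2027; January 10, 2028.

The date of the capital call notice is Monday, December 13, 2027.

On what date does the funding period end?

December 17, 2027

From Monday, December 13, 2027, 3 business days (Dec 15, Dec 16, Dec 17, skipping weekends and the listed holiday on Dec 14) brings us to Friday, December 17, 2027, which is the last day of the funding period.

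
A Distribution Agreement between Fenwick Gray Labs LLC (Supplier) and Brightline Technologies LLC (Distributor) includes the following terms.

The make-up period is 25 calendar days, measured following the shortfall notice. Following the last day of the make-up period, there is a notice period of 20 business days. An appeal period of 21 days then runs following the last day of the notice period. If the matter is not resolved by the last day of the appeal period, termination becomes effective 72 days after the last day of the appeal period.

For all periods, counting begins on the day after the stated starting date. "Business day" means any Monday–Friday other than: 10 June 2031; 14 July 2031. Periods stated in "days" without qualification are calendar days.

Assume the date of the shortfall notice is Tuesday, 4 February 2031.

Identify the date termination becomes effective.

29 June 2031

The last day of the make-up period: 4 February 2031 + 25 days = 1 March 2031.
The last day of the notice period: counting 20 business days from Saturday, 1 March 2031 (Mar 3, Mar 4, Mar 5, Mar 6, …, Mar 26, Mar 27, Mar 28, skipping weekends) reaches Friday, 28 March 2031.
The last day of the appeal period: 28 March 2031 + 21 days = 18 April 2031.
Adding 72 calendar days to 18 April 2031 gives 29 June 2031, which is the date termination becomes effective.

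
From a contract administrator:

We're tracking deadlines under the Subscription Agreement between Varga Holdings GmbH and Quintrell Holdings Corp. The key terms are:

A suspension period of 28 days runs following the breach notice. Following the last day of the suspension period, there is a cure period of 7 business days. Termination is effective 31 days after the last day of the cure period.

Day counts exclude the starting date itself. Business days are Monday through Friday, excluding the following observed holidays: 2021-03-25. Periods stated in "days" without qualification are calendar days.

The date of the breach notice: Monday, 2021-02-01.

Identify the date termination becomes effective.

2021-04-10

The last day of the suspension period: 2021-02-01 + 28 days = 2021-03-01.
The last day of the cure period: counting 7 business days from Monday, 2021-03-01 (Mar 2, Mar 3, Mar 4, Mar 5, Mar 8, Mar 9, Mar 10, skipping weekends) reaches Wednesday, 2021-03-10.
The date termination becomes effective: 31 calendar days after 2021-03-10 is 2021-04-10.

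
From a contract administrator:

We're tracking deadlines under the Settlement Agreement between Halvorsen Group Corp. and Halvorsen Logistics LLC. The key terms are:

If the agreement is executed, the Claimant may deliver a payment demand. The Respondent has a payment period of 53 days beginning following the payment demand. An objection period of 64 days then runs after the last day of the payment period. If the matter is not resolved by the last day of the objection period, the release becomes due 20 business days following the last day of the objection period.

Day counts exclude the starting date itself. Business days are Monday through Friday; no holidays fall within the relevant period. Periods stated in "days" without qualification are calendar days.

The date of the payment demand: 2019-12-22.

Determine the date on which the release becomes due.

2020-05-15

The last day of the payment period: 2019-12-22 + 53 days = 2020-02-13.
The last day of the objection period: 2020-02-13 + 64 days = 2020-04-17.
The date on which the release becomes due: counting 20 business days from Friday, 2020-04-17 (Apr 20, Apr 21, Apr 22, Apr 23, …, May 13, May 14, May 15, skipping weekends) reaches Friday, 2020-05-15.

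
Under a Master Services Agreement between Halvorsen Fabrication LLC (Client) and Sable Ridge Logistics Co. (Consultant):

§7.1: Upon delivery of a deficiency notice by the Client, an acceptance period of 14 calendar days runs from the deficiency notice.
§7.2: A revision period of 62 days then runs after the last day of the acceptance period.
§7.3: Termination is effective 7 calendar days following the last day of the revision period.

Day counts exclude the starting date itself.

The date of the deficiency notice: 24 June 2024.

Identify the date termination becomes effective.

Adding 14 calendar days to 24 June 2024 gives 8 July 2024, which is the last day of the acceptance period.
The last day of the revision period: 62 calendar days after 8 July 2024 is 8 September 2024.
The date termination becomes effective: 8 September 2024 + 7 days = 15 September 2024.

15 September 2024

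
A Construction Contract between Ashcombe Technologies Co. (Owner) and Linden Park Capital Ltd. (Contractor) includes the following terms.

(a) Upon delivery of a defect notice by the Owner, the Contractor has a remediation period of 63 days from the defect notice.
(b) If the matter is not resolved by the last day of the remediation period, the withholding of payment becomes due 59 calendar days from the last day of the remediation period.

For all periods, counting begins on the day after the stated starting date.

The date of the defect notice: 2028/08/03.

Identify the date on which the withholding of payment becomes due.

The last day of the remediation period: 63 calendar days after 2028/08/03 is 2028/10/05.
Adding 59 calendar days to 2028/10/05 gives 2028/12/03, which is the date on which the withholding of payment becomes due.

2028/12/03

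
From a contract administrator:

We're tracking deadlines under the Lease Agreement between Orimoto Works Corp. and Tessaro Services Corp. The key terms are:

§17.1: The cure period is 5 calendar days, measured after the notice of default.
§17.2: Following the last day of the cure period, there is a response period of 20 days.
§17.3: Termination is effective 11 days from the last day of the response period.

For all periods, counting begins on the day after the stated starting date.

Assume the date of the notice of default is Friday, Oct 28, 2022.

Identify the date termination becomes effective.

Dec 3, 2022

The last day of the cure period: 5 calendar days after Oct 28, 2022 is Nov 2, 2022.
The last day of the response period: Nov 2, 2022 + 20 days = Nov 22, 2022.
The date termination becomes effective: Nov 22, 2022 + 11 days = Dec 3, 2022.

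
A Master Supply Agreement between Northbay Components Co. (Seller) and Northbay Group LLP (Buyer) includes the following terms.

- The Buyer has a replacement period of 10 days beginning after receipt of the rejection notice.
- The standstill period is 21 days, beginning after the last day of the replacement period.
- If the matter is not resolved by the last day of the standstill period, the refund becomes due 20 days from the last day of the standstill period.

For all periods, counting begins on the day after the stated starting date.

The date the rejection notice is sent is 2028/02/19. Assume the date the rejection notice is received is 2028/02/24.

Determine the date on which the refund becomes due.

The last day of the replacement period: 2028/02/24 + 10 days = 2028/03/05.
The last day of the standstill period: 2028/03/05 + 21 days = 2028/03/26.
Adding 20 calendar days to 2028/03/26 gives 2028/04/15, which is the date on which the refund becomes due.

2028/04/15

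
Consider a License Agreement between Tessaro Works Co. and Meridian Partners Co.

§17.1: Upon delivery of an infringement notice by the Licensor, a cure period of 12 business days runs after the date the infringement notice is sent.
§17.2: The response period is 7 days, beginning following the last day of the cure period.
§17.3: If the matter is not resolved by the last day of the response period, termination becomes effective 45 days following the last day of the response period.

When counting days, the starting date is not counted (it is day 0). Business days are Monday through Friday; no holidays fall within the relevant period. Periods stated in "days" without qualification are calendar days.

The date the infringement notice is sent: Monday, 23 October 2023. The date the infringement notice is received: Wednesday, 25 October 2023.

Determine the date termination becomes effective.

From Monday, 23 October 2023, 12 business days (Oct 24, Oct 25, Oct 26, Oct 27, …, Nov 6, Nov 7, Nov 8, skipping weekends) brings us to Wednesday, 8 November 2023, which is the last day of the cure period.
Adding 7 calendar days to 8 November 2023 gives 15 November 2023, which is the last day of the response period.
Adding 45 calendar days to 15 November 2023 gives 30 December 2023, which is the date termination becomes effective.

30 December 2023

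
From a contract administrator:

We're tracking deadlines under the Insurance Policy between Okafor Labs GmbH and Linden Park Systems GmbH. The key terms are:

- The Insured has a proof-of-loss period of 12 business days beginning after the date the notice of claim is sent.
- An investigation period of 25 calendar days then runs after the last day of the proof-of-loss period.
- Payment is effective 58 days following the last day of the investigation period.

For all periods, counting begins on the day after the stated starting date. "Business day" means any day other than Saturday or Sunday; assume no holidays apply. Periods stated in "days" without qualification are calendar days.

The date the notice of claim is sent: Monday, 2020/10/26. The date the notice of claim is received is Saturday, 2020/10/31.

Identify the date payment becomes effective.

2021/02/02

The last day of the proof-of-loss period: 12 business days after Monday, 2020/10/26, skipping weekends — Oct 27, Oct 28, Oct 29, Oct 30, …, Nov 9, Nov 10, Nov 11 — lands on Wednesday, 2020/11/11.
Adding 25 calendar days to 2020/11/11 gives 2020/12/06, which is the last day of the investigation period.
Adding 58 calendar days to 2020/12/06 gives 2021/02/02, which is the date payment becomes effective.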